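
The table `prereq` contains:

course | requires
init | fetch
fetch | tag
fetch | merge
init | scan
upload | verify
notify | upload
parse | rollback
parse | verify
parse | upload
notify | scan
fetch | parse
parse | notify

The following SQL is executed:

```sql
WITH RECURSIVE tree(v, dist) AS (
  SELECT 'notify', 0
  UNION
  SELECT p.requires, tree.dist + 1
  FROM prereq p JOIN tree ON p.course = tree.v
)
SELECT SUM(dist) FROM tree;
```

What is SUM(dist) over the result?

4

Base: (notify, dist=0).
Iteration 1: edges from {notify} -> (scan, dist=1), (upload, dist=1).
Iteration 2: edges from {scan,upload} -> (verify, dist=2).
Iteration 3: no outgoing edges from {verify}; recursion stops.
SUM(dist) = 0 + 1 + 1 + 2 = 4.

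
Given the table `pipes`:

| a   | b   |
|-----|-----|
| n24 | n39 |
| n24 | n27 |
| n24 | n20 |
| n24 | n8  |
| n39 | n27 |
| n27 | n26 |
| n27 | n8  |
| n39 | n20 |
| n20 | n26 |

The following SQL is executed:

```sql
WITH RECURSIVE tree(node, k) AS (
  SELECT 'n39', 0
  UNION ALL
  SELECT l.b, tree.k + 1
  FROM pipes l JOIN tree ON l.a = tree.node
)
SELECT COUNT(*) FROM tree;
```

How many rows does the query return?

6

Base: (n39, k=0).
Iteration 1: edges from {n39} -> (n20, k=1), (n27, k=1).
Iteration 2: edges from {n20,n27} -> (n26, k=2) x2, (n8, k=2). [UNION ALL keeps all 3 new rows, including repeats]
Iteration 3: no outgoing edges from {n26,n8}; recursion stops.
Total rows emitted: 6.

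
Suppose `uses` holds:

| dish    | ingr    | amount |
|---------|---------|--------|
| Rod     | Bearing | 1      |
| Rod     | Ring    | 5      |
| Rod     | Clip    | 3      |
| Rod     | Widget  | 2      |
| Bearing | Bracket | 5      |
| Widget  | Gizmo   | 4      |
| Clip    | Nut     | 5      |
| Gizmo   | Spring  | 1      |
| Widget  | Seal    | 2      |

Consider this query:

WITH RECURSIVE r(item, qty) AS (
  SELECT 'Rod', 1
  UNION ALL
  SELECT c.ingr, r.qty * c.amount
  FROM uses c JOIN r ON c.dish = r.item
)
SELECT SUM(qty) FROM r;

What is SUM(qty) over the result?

52

Base: (Rod, qty=1).
Iteration 1: components of {Rod} -> Bearing = 1*1 = 1, Clip = 1*3 = 3, Ring = 1*5 = 5, Widget = 1*2 = 2.
Iteration 2: components of {Bearing,Clip,Ring,Widget} -> Bracket = 1*5 = 5, Gizmo = 2*4 = 8, Nut = 3*5 = 15, Seal = 2*2 = 4.
Iteration 3: components of {Bracket,Gizmo,Nut,Seal} -> Spring = 8*1 = 8.
Iteration 4: no further components; recursion stops.
SUM(qty) = 1 + 1 + 5 + 3 + 2 + 5 + 15 + 8 + 4 + 8 = 52.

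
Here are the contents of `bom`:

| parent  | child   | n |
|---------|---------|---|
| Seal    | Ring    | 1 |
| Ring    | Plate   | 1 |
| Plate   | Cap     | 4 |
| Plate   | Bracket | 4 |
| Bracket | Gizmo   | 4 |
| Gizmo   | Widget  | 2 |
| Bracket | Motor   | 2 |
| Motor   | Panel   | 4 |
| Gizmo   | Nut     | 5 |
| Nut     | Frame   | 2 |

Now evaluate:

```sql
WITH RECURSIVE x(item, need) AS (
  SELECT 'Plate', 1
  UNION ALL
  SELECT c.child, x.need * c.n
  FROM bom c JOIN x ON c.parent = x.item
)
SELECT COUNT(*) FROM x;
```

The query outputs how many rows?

9

Base: (Plate, need=1).
Iteration 1: components of {Plate} -> Bracket = 1*4 = 4, Cap = 1*4 = 4.
Iteration 2: components of {Bracket,Cap} -> Gizmo = 4*4 = 16, Motor = 4*2 = 8.
Iteration 3: components of {Gizmo,Motor} -> Nut = 16*5 = 80, Panel = 8*4 = 32, Widget = 16*2 = 32.
Iteration 4: components of {Nut,Panel,Widget} -> Frame = 80*2 = 160.
Iteration 5: no further components; recursion stops.
Total rows emitted: 9.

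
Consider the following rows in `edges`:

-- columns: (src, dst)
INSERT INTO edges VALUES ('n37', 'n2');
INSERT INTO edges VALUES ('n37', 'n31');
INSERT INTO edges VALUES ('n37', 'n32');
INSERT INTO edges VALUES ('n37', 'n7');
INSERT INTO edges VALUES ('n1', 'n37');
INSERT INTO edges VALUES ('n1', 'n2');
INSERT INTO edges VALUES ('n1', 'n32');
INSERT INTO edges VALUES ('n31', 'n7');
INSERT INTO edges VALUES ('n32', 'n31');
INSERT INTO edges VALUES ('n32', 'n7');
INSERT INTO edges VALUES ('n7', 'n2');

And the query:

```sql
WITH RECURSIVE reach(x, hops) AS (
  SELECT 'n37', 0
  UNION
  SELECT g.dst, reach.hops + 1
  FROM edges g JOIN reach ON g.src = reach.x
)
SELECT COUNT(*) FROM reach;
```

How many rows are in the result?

11

Base: (n37, hops=0).
Iteration 1: edges from {n37} -> (n2, hops=1), (n31, hops=1), (n32, hops=1), (n7, hops=1).
Iteration 2: edges from {n2,n31,n32,n7} -> (n2, hops=2), (n31, hops=2), (n7, hops=2). [UNION drops 1 duplicate row(s)]
Iteration 3: edges from {n2,n31,n7} -> (n2, hops=3), (n7, hops=3).
Iteration 4: edges from {n2,n7} -> (n2, hops=4).
Iteration 5: no outgoing edges from {n2}; recursion stops.
Total rows emitted: 11.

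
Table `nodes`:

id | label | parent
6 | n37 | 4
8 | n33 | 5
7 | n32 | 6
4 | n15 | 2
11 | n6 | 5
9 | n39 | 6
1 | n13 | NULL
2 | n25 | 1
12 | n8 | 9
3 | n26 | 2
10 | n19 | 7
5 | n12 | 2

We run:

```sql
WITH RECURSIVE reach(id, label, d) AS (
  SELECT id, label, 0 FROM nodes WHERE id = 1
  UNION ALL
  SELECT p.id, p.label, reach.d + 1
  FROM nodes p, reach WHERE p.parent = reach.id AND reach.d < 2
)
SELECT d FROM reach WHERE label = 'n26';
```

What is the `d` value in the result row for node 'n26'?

Base: id=1 (n13) at d 0.
Iteration 1: rows with parent in {1} -> n25 (id 2, d 1).
Iteration 2: rows with parent in {2} -> n26 (id 3, d 2), n15 (id 4, d 2), n12 (id 5, d 2).
Iteration 3: d < 2 fails for all current rows; recursion stops.

2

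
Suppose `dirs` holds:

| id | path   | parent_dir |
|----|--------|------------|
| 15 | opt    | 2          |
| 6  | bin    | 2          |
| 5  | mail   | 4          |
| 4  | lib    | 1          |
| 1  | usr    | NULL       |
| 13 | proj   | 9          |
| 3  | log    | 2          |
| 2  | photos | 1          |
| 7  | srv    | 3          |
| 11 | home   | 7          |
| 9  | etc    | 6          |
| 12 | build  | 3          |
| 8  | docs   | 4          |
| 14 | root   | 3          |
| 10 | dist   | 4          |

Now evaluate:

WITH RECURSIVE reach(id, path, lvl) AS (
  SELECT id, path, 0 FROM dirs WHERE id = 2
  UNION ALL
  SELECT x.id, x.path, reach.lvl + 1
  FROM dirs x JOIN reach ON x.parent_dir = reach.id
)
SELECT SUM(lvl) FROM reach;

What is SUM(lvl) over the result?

17

Base: id=2 (photos) at lvl 0.
Iteration 1: rows with parent_dir in {2} -> log (id 3, lvl 1), bin (id 6, lvl 1), opt (id 15, lvl 1).
Iteration 2: rows with parent_dir in {3,6,15} -> srv (id 7, lvl 2), etc (id 9, lvl 2), build (id 12, lvl 2), root (id 14, lvl 2).
Iteration 3: rows with parent_dir in {7,9,12,14} -> home (id 11, lvl 3), proj (id 13, lvl 3).
Iteration 4: no rows with parent_dir in {11,13}; recursion stops.
SUM(lvl) = 0 + 1 + 1 + 1 + 2 + 2 + 2 + 2 + 3 + 3 = 17.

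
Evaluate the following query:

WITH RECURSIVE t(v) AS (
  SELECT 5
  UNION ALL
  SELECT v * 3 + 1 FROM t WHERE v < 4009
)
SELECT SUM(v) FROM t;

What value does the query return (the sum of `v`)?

Base: v=5.
Iteration 1: 5 < 4009 holds -> v = 5 * 3 + 1 = 16.
Iteration 2: 16 < 4009 holds -> v = 16 * 3 + 1 = 49.
Iteration 3: 49 < 4009 holds -> v = 49 * 3 + 1 = 148.
Iteration 4: 148 < 4009 holds -> v = 148 * 3 + 1 = 445.
Iteration 5: 445 < 4009 holds -> v = 445 * 3 + 1 = 1336.
Iteration 6: 1336 < 4009 holds -> v = 1336 * 3 + 1 = 4009.
Iteration 7: 4009 < 4009 fails; recursion stops.
SUM(v) = 5 + 16 + 49 + 148 + 445 + 1336 + 4009 = 6008.

6008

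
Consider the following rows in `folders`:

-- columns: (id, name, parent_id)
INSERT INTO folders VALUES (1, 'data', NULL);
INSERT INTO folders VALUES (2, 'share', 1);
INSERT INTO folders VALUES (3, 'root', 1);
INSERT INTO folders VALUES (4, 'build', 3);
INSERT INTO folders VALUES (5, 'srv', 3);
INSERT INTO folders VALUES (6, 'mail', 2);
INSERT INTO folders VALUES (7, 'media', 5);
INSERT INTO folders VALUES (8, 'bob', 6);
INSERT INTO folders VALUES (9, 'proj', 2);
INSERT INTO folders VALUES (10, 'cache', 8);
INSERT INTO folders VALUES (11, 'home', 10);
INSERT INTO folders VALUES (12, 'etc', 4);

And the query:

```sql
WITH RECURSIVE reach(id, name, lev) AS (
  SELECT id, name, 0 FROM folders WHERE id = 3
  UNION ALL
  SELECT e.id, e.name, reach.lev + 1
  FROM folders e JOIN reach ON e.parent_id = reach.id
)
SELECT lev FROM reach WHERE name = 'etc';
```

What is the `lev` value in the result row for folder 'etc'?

Base: id=3 (root) at lev 0.
Iteration 1: rows with parent_id in {3} -> build (id 4, lev 1), srv (id 5, lev 1).
Iteration 2: rows with parent_id in {4,5} -> media (id 7, lev 2), etc (id 12, lev 2).
Iteration 3: no rows with parent_id in {7,12}; recursion stops.

2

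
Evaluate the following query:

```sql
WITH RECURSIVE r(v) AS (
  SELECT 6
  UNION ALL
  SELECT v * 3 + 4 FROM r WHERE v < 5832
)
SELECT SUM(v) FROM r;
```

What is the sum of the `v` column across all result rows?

Base: v=6.
Iteration 1: 6 < 5832 holds -> v = 6 * 3 + 4 = 22.
Iteration 2: 22 < 5832 holds -> v = 22 * 3 + 4 = 70.
Iteration 3: 70 < 5832 holds -> v = 70 * 3 + 4 = 214.
Iteration 4: 214 < 5832 holds -> v = 214 * 3 + 4 = 646.
Iteration 5: 646 < 5832 holds -> v = 646 * 3 + 4 = 1942.
Iteration 6: 1942 < 5832 holds -> v = 1942 * 3 + 4 = 5830.
Iteration 7: 5830 < 5832 holds -> v = 5830 * 3 + 4 = 17494.
Iteration 8: 17494 < 5832 fails; recursion stops.
SUM(v) = 6 + 22 + 70 + 214 + 646 + 1942 + 5830 + 17494 = 26224.

26224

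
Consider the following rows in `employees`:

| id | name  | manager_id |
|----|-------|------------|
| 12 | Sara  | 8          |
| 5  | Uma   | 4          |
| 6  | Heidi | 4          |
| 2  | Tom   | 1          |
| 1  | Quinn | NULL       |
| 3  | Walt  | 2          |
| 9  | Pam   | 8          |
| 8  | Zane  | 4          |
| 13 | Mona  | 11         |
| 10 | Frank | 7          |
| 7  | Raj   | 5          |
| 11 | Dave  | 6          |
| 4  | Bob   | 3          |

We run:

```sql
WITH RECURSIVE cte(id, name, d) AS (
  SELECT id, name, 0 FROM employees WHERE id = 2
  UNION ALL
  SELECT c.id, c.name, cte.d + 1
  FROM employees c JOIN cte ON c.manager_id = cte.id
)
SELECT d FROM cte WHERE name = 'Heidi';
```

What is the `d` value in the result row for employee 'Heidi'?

Base: id=2 (Tom) at d 0.
Iteration 1: rows with manager_id in {2} -> Walt (id 3, d 1).
Iteration 2: rows with manager_id in {3} -> Bob (id 4, d 2).
Iteration 3: rows with manager_id in {4} -> Uma (id 5, d 3), Heidi (id 6, d 3), Zane (id 8, d 3).
Iteration 4: rows with manager_id in {5,6,8} -> Raj (id 7, d 4), Pam (id 9, d 4), Dave (id 11, d 4), Sara (id 12, d 4).
Iteration 5: rows with manager_id in {7,9,11,12} -> Frank (id 10, d 5), Mona (id 13, d 5).
Iteration 6: no rows with manager_id in {10,13}; recursion stops.

3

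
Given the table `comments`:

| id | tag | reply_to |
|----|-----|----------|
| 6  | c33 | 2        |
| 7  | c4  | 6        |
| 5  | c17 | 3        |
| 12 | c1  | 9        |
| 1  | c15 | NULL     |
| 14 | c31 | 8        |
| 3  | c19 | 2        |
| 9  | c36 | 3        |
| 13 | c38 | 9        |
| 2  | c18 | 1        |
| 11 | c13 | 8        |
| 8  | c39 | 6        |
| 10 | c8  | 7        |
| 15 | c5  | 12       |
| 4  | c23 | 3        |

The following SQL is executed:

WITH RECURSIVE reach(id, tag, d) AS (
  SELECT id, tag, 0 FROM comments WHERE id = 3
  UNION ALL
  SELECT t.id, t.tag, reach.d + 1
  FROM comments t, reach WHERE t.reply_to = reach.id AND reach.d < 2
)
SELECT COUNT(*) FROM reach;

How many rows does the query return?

Base: id=3 (c19) at d 0.
Iteration 1: rows with reply_to in {3} -> c23 (id 4, d 1), c17 (id 5, d 1), c36 (id 9, d 1).
Iteration 2: rows with reply_to in {4,5,9} -> c1 (id 12, d 2), c38 (id 13, d 2).
Iteration 3: d < 2 fails for all current rows; recursion stops.
Total rows emitted: 6.

6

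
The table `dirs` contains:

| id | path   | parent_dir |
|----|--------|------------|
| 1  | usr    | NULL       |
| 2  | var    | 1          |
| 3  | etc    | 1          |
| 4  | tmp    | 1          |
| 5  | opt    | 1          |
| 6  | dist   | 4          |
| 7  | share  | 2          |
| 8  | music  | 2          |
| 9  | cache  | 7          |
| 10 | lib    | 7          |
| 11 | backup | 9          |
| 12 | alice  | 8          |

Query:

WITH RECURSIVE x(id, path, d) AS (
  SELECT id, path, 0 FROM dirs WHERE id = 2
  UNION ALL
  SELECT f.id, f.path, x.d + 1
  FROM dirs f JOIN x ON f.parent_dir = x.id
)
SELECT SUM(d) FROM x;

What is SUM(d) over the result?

Base: id=2 (var) at d 0.
Iteration 1: rows with parent_dir in {2} -> share (id 7, d 1), music (id 8, d 1).
Iteration 2: rows with parent_dir in {7,8} -> cache (id 9, d 2), lib (id 10, d 2), alice (id 12, d 2).
Iteration 3: rows with parent_dir in {9,10,12} -> backup (id 11, d 3).
Iteration 4: no rows with parent_dir in {11}; recursion stops.
SUM(d) = 0 + 1 + 1 + 2 + 2 + 2 + 3 = 11.

11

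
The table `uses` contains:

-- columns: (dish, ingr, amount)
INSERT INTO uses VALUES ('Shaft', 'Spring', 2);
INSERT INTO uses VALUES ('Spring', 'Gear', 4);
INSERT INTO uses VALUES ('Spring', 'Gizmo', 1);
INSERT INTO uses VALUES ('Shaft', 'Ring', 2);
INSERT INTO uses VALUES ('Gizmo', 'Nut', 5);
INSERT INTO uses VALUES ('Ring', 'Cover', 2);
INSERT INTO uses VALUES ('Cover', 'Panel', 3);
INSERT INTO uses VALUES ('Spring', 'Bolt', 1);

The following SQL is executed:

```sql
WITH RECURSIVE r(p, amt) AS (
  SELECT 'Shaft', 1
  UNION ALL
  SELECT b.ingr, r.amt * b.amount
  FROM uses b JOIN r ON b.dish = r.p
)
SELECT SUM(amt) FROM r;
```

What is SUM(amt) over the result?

43

Base: (Shaft, amt=1).
Iteration 1: components of {Shaft} -> Ring = 1*2 = 2, Spring = 1*2 = 2.
Iteration 2: components of {Ring,Spring} -> Bolt = 2*1 = 2, Cover = 2*2 = 4, Gear = 2*4 = 8, Gizmo = 2*1 = 2.
Iteration 3: components of {Bolt,Cover,Gear,Gizmo} -> Nut = 2*5 = 10, Panel = 4*3 = 12.
Iteration 4: no further components; recursion stops.
SUM(amt) = 1 + 2 + 2 + 8 + 2 + 2 + 4 + 10 + 12 = 43.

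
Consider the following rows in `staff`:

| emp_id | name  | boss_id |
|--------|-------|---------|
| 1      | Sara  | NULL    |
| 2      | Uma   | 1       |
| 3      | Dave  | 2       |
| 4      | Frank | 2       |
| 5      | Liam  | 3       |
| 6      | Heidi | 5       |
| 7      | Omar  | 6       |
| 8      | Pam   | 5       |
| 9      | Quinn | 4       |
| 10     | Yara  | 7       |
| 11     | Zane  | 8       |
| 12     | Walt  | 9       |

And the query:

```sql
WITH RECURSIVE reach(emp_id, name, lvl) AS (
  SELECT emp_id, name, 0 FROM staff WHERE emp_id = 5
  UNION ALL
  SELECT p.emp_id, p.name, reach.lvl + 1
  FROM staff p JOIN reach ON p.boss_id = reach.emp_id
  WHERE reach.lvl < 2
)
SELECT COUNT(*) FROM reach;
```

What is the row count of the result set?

5

Base: emp_id=5 (Liam) at lvl 0.
Iteration 1: rows with boss_id in {5} -> Heidi (id 6, lvl 1), Pam (id 8, lvl 1).
Iteration 2: rows with boss_id in {6,8} -> Omar (id 7, lvl 2), Zane (id 11, lvl 2).
Iteration 3: lvl < 2 fails for all current rows; recursion stops.
Total rows emitted: 5.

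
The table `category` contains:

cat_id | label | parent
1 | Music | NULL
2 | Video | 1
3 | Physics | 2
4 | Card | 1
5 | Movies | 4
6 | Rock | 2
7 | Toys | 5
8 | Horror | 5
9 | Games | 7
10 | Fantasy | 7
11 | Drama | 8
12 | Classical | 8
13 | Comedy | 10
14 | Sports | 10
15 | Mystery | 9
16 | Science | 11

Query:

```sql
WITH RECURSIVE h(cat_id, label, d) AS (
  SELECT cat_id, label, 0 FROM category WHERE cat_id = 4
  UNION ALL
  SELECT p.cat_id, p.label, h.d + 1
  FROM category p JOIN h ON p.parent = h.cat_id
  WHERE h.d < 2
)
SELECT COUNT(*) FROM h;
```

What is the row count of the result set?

4

Base: cat_id=4 (Card) at d 0.
Iteration 1: rows with parent in {4} -> Movies (id 5, d 1).
Iteration 2: rows with parent in {5} -> Toys (id 7, d 2), Horror (id 8, d 2).
Iteration 3: d < 2 fails for all current rows; recursion stops.
Total rows emitted: 4.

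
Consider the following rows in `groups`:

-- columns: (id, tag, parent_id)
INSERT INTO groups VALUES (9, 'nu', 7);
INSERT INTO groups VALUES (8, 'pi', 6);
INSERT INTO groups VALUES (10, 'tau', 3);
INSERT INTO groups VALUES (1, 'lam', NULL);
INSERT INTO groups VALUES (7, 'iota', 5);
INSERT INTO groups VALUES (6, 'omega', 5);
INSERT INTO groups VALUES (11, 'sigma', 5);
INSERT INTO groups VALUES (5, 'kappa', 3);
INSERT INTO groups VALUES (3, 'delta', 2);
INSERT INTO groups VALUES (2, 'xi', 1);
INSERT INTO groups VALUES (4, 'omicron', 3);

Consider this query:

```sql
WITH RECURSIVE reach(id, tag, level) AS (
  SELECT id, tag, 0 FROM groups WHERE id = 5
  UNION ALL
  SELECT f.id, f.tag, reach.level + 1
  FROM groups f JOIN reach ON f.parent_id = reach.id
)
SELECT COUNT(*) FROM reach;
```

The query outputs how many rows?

6

Base: id=5 (kappa) at level 0.
Iteration 1: rows with parent_id in {5} -> omega (id 6, level 1), iota (id 7, level 1), sigma (id 11, level 1).
Iteration 2: rows with parent_id in {6,7,11} -> pi (id 8, level 2), nu (id 9, level 2).
Iteration 3: no rows with parent_id in {8,9}; recursion stops.
Total rows emitted: 6.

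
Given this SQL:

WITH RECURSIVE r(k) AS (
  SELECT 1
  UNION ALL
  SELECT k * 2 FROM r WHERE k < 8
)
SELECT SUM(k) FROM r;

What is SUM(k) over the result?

Base: k=1.
Iteration 1: 1 < 8 holds -> k = 1 * 2 = 2.
Iteration 2: 2 < 8 holds -> k = 2 * 2 = 4.
Iteration 3: 4 < 8 holds -> k = 4 * 2 = 8.
Iteration 4: 8 < 8 fails; recursion stops.
SUM(k) = 1 + 2 + 4 + 8 = 15.

15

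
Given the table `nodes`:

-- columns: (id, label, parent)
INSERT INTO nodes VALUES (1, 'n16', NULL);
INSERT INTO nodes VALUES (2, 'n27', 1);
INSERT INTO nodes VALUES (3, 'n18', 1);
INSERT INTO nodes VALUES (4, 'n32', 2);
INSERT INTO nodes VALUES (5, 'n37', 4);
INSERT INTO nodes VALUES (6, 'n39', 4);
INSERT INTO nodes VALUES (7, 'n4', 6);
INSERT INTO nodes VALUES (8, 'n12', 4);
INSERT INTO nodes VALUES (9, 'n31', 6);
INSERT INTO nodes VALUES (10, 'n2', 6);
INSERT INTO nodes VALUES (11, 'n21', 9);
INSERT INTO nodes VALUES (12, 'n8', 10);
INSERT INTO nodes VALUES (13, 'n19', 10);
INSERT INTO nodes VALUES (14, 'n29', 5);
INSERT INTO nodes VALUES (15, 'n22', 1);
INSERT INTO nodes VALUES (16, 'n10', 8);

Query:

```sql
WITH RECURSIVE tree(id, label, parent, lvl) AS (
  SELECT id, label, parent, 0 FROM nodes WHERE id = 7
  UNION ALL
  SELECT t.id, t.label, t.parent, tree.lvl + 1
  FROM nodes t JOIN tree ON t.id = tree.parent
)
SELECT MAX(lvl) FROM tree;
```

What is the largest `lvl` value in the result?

Base: id=7 (n4), parent=6, lvl 0.
Iteration 1: join on id=6 -> n39 (id 6, parent=4, lvl 1).
Iteration 2: join on id=4 -> n32 (id 4, parent=2, lvl 2).
Iteration 3: join on id=2 -> n27 (id 2, parent=1, lvl 3).
Iteration 4: join on id=1 -> n16 (id 1, parent=NULL, lvl 4).
Iteration 5: parent is NULL; no match; recursion stops.
lvl values: 0, 1, 2, 3, 4; the maximum is 4.

4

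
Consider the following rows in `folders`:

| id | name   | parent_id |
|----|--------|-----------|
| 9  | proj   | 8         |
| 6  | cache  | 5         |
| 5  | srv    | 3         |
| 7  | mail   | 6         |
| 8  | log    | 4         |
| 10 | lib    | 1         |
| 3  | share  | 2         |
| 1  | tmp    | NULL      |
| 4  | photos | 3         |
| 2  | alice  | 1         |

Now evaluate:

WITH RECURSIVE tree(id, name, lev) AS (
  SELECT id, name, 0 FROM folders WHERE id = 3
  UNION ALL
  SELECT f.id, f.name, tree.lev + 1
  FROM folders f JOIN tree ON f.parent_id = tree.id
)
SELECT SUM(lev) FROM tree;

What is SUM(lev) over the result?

Base: id=3 (share) at lev 0.
Iteration 1: rows with parent_id in {3} -> photos (id 4, lev 1), srv (id 5, lev 1).
Iteration 2: rows with parent_id in {4,5} -> cache (id 6, lev 2), log (id 8, lev 2).
Iteration 3: rows with parent_id in {6,8} -> mail (id 7, lev 3), proj (id 9, lev 3).
Iteration 4: no rows with parent_id in {7,9}; recursion stops.
SUM(lev) = 0 + 1 + 1 + 2 + 2 + 3 + 3 = 12.

12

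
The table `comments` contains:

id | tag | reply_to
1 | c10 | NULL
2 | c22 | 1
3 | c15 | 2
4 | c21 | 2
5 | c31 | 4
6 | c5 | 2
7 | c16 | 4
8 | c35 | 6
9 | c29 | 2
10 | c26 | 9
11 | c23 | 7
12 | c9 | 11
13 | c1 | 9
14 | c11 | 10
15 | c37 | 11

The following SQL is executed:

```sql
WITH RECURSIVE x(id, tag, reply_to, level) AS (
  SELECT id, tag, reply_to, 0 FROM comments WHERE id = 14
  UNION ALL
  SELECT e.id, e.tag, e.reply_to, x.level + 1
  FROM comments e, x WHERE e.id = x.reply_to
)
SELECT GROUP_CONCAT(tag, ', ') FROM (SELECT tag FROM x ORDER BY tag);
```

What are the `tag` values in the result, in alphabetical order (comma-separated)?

c10, c11, c22, c26, c29

Base: id=14 (c11), reply_to=10, level 0.
Iteration 1: join on id=10 -> c26 (id 10, reply_to=9, level 1).
Iteration 2: join on id=9 -> c29 (id 9, reply_to=2, level 2).
Iteration 3: join on id=2 -> c22 (id 2, reply_to=1, level 3).
Iteration 4: join on id=1 -> c10 (id 1, reply_to=NULL, level 4).
Iteration 5: reply_to is NULL; no match; recursion stops.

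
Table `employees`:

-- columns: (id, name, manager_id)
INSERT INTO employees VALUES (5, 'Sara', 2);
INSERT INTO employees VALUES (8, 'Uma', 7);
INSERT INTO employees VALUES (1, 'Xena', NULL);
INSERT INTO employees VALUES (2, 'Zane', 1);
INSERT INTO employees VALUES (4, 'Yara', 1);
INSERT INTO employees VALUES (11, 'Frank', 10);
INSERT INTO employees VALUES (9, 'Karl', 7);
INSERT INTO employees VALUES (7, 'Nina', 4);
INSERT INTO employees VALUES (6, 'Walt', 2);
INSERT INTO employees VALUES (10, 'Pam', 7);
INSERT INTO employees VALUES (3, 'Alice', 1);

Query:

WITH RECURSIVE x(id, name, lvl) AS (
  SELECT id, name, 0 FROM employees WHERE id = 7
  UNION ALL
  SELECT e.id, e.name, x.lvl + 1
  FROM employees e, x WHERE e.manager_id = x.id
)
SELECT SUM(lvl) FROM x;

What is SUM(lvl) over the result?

5

Base: id=7 (Nina) at lvl 0.
Iteration 1: rows with manager_id in {7} -> Uma (id 8, lvl 1), Karl (id 9, lvl 1), Pam (id 10, lvl 1).
Iteration 2: rows with manager_id in {8,9,10} -> Frank (id 11, lvl 2).
Iteration 3: no rows with manager_id in {11}; recursion stops.
SUM(lvl) = 0 + 1 + 1 + 1 + 2 = 5.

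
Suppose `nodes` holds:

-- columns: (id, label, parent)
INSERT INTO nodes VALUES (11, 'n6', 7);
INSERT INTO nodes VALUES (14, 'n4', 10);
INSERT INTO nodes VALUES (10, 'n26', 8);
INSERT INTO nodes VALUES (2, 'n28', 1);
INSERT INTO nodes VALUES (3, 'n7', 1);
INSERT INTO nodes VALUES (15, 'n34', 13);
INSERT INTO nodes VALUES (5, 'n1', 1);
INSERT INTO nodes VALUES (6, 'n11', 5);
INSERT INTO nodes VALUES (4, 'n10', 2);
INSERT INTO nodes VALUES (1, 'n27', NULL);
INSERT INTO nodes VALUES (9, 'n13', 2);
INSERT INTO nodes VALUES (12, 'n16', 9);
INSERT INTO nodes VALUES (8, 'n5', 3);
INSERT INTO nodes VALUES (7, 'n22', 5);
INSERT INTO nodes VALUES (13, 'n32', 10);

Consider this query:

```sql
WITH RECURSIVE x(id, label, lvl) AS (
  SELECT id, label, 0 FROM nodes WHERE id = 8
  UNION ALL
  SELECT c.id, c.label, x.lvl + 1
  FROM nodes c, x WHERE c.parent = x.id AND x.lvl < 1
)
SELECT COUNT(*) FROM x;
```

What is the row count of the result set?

Base: id=8 (n5) at lvl 0.
Iteration 1: rows with parent in {8} -> n26 (id 10, lvl 1).
Iteration 2: lvl < 1 fails for all current rows; recursion stops.
Total rows emitted: 2.

2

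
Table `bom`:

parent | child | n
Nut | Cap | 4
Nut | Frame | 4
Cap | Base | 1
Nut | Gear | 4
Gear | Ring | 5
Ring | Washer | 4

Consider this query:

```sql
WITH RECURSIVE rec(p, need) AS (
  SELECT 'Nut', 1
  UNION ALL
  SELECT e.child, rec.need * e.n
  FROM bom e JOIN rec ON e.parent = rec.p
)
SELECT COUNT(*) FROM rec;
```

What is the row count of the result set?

Base: (Nut, need=1).
Iteration 1: components of {Nut} -> Cap = 1*4 = 4, Frame = 1*4 = 4, Gear = 1*4 = 4.
Iteration 2: components of {Cap,Frame,Gear} -> Base = 4*1 = 4, Ring = 4*5 = 20.
Iteration 3: components of {Base,Ring} -> Washer = 20*4 = 80.
Iteration 4: no further components; recursion stops.
Total rows emitted: 7.

7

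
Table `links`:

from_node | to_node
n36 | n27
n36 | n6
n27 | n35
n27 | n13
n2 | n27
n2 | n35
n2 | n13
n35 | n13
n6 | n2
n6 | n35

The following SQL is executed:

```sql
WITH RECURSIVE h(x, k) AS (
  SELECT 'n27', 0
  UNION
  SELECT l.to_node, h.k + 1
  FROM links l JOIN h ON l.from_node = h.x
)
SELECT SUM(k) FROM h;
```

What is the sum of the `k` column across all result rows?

4

Base: (n27, k=0).
Iteration 1: edges from {n27} -> (n13, k=1), (n35, k=1).
Iteration 2: edges from {n13,n35} -> (n13, k=2).
Iteration 3: no outgoing edges from {n13}; recursion stops.
SUM(k) = 0 + 1 + 1 + 2 = 4.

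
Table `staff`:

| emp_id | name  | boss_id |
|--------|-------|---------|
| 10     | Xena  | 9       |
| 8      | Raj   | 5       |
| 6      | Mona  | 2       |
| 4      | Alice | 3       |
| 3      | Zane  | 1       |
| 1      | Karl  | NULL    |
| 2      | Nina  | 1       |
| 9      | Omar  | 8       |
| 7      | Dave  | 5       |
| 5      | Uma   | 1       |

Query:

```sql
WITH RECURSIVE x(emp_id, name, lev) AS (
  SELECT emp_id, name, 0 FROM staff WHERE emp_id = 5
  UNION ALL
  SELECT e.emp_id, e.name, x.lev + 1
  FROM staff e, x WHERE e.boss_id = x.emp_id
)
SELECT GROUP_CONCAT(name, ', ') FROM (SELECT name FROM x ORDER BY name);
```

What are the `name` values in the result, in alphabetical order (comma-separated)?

Base: emp_id=5 (Uma) at lev 0.
Iteration 1: rows with boss_id in {5} -> Dave (id 7, lev 1), Raj (id 8, lev 1).
Iteration 2: rows with boss_id in {7,8} -> Omar (id 9, lev 2).
Iteration 3: rows with boss_id in {9} -> Xena (id 10, lev 3).
Iteration 4: no rows with boss_id in {10}; recursion stops.

Dave, Omar, Raj, Uma, Xena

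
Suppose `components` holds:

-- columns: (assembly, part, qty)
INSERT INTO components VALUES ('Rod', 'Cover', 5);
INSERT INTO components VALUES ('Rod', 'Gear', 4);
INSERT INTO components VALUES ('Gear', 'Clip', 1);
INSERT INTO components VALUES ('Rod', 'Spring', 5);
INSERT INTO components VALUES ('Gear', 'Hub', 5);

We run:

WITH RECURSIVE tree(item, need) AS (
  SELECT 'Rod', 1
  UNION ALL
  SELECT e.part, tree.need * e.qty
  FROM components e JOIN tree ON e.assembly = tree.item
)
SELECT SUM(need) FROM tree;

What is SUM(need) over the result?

39

Base: (Rod, need=1).
Iteration 1: components of {Rod} -> Cover = 1*5 = 5, Gear = 1*4 = 4, Spring = 1*5 = 5.
Iteration 2: components of {Cover,Gear,Spring} -> Clip = 4*1 = 4, Hub = 4*5 = 20.
Iteration 3: no further components; recursion stops.
SUM(need) = 1 + 5 + 4 + 5 + 4 + 20 = 39.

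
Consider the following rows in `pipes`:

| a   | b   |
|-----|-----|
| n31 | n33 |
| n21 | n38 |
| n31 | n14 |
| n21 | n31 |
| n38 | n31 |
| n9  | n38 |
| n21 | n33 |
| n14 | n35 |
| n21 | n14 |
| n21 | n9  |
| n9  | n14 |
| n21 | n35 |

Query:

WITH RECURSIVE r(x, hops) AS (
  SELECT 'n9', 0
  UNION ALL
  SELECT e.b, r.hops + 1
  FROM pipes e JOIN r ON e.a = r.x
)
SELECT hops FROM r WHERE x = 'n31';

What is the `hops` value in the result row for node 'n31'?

Base: (n9, hops=0).
Iteration 1: edges from {n9} -> (n14, hops=1), (n38, hops=1).
Iteration 2: edges from {n14,n38} -> (n31, hops=2), (n35, hops=2).
Iteration 3: edges from {n31,n35} -> (n14, hops=3), (n33, hops=3).
Iteration 4: edges from {n14,n33} -> (n35, hops=4).
Iteration 5: no outgoing edges from {n35}; recursion stops.

2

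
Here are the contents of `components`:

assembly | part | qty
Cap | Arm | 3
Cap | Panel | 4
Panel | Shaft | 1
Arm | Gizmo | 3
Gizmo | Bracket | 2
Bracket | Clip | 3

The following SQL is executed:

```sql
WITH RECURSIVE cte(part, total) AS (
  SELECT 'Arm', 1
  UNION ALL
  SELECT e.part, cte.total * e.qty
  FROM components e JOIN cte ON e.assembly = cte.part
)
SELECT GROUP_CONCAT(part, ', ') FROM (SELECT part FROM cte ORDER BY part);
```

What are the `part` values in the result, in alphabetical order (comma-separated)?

Arm, Bracket, Clip, Gizmo

Base: (Arm, total=1).
Iteration 1: components of {Arm} -> Gizmo = 1*3 = 3.
Iteration 2: components of {Gizmo} -> Bracket = 3*2 = 6.
Iteration 3: components of {Bracket} -> Clip = 6*3 = 18.
Iteration 4: no further components; recursion stops.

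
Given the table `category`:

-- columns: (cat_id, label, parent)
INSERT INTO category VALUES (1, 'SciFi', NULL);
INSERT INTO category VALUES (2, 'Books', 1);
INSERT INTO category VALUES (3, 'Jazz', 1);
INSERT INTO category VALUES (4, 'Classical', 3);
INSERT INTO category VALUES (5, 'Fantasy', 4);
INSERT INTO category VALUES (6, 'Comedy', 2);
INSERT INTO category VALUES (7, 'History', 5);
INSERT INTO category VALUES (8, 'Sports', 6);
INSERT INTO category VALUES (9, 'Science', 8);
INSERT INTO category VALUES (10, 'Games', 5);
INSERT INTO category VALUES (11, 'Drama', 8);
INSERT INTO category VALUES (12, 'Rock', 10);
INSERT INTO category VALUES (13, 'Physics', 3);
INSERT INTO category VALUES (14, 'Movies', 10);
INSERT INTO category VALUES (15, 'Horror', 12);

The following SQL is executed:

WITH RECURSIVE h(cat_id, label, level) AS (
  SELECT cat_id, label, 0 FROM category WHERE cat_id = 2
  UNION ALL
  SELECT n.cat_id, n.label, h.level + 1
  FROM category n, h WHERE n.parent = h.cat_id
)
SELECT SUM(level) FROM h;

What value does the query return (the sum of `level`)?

9

Base: cat_id=2 (Books) at level 0.
Iteration 1: rows with parent in {2} -> Comedy (id 6, level 1).
Iteration 2: rows with parent in {6} -> Sports (id 8, level 2).
Iteration 3: rows with parent in {8} -> Science (id 9, level 3), Drama (id 11, level 3).
Iteration 4: no rows with parent in {9,11}; recursion stops.
SUM(level) = 0 + 1 + 2 + 3 + 3 = 9.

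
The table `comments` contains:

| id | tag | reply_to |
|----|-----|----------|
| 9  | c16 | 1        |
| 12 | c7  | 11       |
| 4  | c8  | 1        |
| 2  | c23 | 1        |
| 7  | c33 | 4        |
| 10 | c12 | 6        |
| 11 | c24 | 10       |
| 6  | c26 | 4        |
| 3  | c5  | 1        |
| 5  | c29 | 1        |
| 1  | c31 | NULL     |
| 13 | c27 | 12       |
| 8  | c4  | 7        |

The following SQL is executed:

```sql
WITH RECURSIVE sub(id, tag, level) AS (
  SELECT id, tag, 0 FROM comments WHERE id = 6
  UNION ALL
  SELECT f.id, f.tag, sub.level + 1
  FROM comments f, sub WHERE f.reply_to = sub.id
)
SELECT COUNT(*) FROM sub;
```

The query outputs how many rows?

5

Base: id=6 (c26) at level 0.
Iteration 1: rows with reply_to in {6} -> c12 (id 10, level 1).
Iteration 2: rows with reply_to in {10} -> c24 (id 11, level 2).
Iteration 3: rows with reply_to in {11} -> c7 (id 12, level 3).
Iteration 4: rows with reply_to in {12} -> c27 (id 13, level 4).
Iteration 5: no rows with reply_to in {13}; recursion stops.
Total rows emitted: 5.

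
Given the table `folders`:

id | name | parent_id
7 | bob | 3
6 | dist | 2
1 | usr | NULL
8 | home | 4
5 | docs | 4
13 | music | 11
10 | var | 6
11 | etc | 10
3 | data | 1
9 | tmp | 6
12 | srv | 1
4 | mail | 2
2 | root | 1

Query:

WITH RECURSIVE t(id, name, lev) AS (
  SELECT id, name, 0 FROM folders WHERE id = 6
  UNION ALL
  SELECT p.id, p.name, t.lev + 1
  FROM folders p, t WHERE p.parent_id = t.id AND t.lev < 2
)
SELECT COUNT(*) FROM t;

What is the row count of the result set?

4

Base: id=6 (dist) at lev 0.
Iteration 1: rows with parent_id in {6} -> tmp (id 9, lev 1), var (id 10, lev 1).
Iteration 2: rows with parent_id in {9,10} -> etc (id 11, lev 2).
Iteration 3: lev < 2 fails for all current rows; recursion stops.
Total rows emitted: 4.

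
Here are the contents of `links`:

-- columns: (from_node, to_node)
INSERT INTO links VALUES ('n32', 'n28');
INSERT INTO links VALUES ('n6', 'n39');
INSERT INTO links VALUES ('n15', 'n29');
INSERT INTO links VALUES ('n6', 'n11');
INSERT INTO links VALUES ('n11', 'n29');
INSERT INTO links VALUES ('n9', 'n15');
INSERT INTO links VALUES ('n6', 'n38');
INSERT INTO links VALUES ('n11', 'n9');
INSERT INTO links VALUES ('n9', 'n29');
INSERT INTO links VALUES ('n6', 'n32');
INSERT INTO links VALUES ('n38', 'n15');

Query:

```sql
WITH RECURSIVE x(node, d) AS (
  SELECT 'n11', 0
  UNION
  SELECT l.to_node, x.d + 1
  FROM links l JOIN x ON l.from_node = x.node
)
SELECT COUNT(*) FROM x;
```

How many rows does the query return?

6

Base: (n11, d=0).
Iteration 1: edges from {n11} -> (n29, d=1), (n9, d=1).
Iteration 2: edges from {n29,n9} -> (n15, d=2), (n29, d=2).
Iteration 3: edges from {n15,n29} -> (n29, d=3).
Iteration 4: no outgoing edges from {n29}; recursion stops.
Total rows emitted: 6.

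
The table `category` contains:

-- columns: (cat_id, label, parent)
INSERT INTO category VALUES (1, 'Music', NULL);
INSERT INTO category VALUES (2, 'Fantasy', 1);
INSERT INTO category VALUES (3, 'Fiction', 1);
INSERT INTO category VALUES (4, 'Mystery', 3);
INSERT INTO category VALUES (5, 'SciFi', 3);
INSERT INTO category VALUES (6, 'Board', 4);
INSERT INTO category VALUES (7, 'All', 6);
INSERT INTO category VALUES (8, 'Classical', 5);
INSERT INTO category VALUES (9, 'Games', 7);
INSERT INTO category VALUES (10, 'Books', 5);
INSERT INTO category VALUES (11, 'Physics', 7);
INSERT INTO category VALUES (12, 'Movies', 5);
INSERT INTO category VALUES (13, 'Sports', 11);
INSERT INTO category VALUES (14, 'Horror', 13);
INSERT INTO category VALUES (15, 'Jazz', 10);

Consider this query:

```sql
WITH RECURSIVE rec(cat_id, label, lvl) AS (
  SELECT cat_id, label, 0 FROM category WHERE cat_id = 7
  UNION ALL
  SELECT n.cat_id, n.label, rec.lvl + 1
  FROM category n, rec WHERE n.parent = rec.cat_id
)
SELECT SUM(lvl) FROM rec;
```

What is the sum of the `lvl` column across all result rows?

7

Base: cat_id=7 (All) at lvl 0.
Iteration 1: rows with parent in {7} -> Games (id 9, lvl 1), Physics (id 11, lvl 1).
Iteration 2: rows with parent in {9,11} -> Sports (id 13, lvl 2).
Iteration 3: rows with parent in {13} -> Horror (id 14, lvl 3).
Iteration 4: no rows with parent in {14}; recursion stops.
SUM(lvl) = 0 + 1 + 1 + 2 + 3 = 7.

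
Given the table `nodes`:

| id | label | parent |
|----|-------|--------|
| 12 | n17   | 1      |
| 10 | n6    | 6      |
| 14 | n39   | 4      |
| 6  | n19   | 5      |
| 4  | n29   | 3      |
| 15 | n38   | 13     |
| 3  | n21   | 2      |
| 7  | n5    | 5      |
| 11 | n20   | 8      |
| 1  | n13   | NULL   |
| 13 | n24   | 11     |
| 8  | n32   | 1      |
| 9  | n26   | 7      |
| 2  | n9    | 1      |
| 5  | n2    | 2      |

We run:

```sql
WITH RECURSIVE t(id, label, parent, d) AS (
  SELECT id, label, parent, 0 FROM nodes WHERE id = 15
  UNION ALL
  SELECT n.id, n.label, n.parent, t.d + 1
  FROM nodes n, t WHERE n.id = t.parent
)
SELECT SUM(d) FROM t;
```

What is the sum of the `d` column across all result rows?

10

Base: id=15 (n38), parent=13, d 0.
Iteration 1: join on id=13 -> n24 (id 13, parent=11, d 1).
Iteration 2: join on id=11 -> n20 (id 11, parent=8, d 2).
Iteration 3: join on id=8 -> n32 (id 8, parent=1, d 3).
Iteration 4: join on id=1 -> n13 (id 1, parent=NULL, d 4).
Iteration 5: parent is NULL; no match; recursion stops.
SUM(d) = 0 + 1 + 2 + 3 + 4 = 10.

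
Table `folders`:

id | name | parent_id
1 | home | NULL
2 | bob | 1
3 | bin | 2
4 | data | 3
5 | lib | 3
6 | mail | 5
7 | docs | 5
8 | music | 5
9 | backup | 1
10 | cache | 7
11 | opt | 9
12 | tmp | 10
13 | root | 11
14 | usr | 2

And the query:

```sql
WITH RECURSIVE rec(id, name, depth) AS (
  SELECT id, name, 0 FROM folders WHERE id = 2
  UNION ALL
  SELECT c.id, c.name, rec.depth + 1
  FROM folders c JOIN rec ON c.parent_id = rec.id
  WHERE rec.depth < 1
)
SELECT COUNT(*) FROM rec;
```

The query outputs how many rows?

Base: id=2 (bob) at depth 0.
Iteration 1: rows with parent_id in {2} -> bin (id 3, depth 1), usr (id 14, depth 1).
Iteration 2: depth < 1 fails for all current rows; recursion stops.
Total rows emitted: 3.

3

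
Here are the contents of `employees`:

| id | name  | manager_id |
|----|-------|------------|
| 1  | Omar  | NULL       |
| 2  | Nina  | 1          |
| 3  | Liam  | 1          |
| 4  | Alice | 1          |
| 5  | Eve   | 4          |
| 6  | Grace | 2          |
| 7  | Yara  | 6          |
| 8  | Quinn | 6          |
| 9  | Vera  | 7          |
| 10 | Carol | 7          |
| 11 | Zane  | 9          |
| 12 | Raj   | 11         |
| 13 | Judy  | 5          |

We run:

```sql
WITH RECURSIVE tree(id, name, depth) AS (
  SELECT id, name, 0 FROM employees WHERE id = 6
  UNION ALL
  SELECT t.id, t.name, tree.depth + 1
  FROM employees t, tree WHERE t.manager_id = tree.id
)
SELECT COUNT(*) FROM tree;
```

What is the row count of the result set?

Base: id=6 (Grace) at depth 0.
Iteration 1: rows with manager_id in {6} -> Yara (id 7, depth 1), Quinn (id 8, depth 1).
Iteration 2: rows with manager_id in {7,8} -> Vera (id 9, depth 2), Carol (id 10, depth 2).
Iteration 3: rows with manager_id in {9,10} -> Zane (id 11, depth 3).
Iteration 4: rows with manager_id in {11} -> Raj (id 12, depth 4).
Iteration 5: no rows with manager_id in {12}; recursion stops.
Total rows emitted: 7.

7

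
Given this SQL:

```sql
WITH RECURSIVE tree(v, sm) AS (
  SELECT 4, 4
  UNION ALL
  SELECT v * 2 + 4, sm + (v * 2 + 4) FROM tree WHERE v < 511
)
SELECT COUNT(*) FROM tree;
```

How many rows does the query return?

Base: v=4, sm=4.
Iteration 1: 4 < 511 holds -> v = 4 * 2 + 4 = 12, sm = 4 + 12 = 16.
Iteration 2: 12 < 511 holds -> v = 12 * 2 + 4 = 28, sm = 16 + 28 = 44.
Iteration 3: 28 < 511 holds -> v = 28 * 2 + 4 = 60, sm = 44 + 60 = 104.
Iteration 4: 60 < 511 holds -> v = 60 * 2 + 4 = 124, sm = 104 + 124 = 228.
Iteration 5: 124 < 511 holds -> v = 124 * 2 + 4 = 252, sm = 228 + 252 = 480.
Iteration 6: 252 < 511 holds -> v = 252 * 2 + 4 = 508, sm = 480 + 508 = 988.
Iteration 7: 508 < 511 holds -> v = 508 * 2 + 4 = 1020, sm = 988 + 1020 = 2008.
Iteration 8: 1020 < 511 fails; recursion stops.
Total rows emitted: 8.

8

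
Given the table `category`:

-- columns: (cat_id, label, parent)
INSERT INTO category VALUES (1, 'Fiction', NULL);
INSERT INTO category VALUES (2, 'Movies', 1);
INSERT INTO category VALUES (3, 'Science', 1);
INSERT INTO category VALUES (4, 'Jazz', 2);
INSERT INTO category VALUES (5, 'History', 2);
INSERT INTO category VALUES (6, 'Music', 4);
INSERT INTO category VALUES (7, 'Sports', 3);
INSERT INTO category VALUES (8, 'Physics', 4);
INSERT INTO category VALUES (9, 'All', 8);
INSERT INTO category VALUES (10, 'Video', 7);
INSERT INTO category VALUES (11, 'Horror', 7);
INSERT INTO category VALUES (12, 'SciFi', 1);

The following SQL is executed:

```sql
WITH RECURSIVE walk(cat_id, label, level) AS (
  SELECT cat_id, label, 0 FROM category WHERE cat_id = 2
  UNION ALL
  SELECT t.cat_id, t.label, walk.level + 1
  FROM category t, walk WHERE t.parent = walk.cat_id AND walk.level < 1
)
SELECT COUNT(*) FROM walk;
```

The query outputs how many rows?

Base: cat_id=2 (Movies) at level 0.
Iteration 1: rows with parent in {2} -> Jazz (id 4, level 1), History (id 5, level 1).
Iteration 2: level < 1 fails for all current rows; recursion stops.
Total rows emitted: 3.

3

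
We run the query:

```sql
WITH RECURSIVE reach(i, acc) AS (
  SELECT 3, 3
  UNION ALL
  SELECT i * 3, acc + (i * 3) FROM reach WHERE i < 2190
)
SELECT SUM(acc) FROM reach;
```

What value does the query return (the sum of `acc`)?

14748

Base: i=3, acc=3.
Iteration 1: 3 < 2190 holds -> i = 3 * 3 = 9, acc = 3 + 9 = 12.
Iteration 2: 9 < 2190 holds -> i = 9 * 3 = 27, acc = 12 + 27 = 39.
Iteration 3: 27 < 2190 holds -> i = 27 * 3 = 81, acc = 39 + 81 = 120.
Iteration 4: 81 < 2190 holds -> i = 81 * 3 = 243, acc = 120 + 243 = 363.
Iteration 5: 243 < 2190 holds -> i = 243 * 3 = 729, acc = 363 + 729 = 1092.
Iteration 6: 729 < 2190 holds -> i = 729 * 3 = 2187, acc = 1092 + 2187 = 3279.
Iteration 7: 2187 < 2190 holds -> i = 2187 * 3 = 6561, acc = 3279 + 6561 = 9840.
Iteration 8: 6561 < 2190 fails; recursion stops.
SUM(acc) = 3 + 12 + 39 + 120 + 363 + 1092 + 3279 + 9840 = 14748.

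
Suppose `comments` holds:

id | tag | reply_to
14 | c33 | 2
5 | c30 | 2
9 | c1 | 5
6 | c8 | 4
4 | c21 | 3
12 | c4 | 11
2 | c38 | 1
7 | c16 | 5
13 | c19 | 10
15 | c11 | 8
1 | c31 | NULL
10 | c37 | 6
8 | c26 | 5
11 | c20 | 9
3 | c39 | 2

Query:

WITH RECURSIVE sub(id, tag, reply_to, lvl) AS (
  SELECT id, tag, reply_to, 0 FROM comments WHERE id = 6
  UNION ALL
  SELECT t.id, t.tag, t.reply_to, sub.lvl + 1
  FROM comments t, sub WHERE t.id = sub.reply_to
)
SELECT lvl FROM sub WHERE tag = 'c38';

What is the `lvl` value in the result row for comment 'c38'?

3

Base: id=6 (c8), reply_to=4, lvl 0.
Iteration 1: join on id=4 -> c21 (id 4, reply_to=3, lvl 1).
Iteration 2: join on id=3 -> c39 (id 3, reply_to=2, lvl 2).
Iteration 3: join on id=2 -> c38 (id 2, reply_to=1, lvl 3).
Iteration 4: join on id=1 -> c31 (id 1, reply_to=NULL, lvl 4).
Iteration 5: reply_to is NULL; no match; recursion stops.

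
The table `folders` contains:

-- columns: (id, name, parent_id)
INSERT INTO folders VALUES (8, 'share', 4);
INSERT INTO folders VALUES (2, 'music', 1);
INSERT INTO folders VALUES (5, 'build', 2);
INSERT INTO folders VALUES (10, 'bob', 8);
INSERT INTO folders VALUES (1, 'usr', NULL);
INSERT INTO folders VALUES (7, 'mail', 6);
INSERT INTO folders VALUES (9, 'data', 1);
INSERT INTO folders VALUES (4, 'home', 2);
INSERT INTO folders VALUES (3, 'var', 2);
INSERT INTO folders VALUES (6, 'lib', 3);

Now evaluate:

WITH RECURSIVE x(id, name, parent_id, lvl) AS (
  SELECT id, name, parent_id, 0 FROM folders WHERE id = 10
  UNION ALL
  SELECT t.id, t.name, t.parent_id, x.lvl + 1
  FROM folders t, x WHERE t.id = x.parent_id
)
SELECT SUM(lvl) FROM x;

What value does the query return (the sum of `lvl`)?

10

Base: id=10 (bob), parent_id=8, lvl 0.
Iteration 1: join on id=8 -> share (id 8, parent_id=4, lvl 1).
Iteration 2: join on id=4 -> home (id 4, parent_id=2, lvl 2).
Iteration 3: join on id=2 -> music (id 2, parent_id=1, lvl 3).
Iteration 4: join on id=1 -> usr (id 1, parent_id=NULL, lvl 4).
Iteration 5: parent_id is NULL; no match; recursion stops.
SUM(lvl) = 0 + 1 + 2 + 3 + 4 = 10.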